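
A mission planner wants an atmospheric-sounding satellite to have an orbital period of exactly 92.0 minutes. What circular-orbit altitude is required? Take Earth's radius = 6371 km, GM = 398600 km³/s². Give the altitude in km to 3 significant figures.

380 km

T = 92.0 min = 5520.0 s.
From T = 2π√(a³/μ): a = (μ T²/4π²)^(1/3) = (398600 × 5520.0² / 4π²)^(1/3) = 6751 km.
Altitude h = a − R = 6751 − 6371 = 380 km.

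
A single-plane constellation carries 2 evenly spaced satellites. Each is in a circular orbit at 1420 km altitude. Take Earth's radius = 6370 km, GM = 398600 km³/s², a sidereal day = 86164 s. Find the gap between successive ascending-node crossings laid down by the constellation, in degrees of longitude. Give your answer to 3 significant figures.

Semi-major axis a = 6370 + 1420 = 7790 km. Period T = 2π√(a³/μ) = 2π√(7790³/398600) = 6842.5 s = 114.04 min.
Single-satellite node shift = (6842.5/86164) × 360° = 28.59°.
With 2 satellites evenly phased, successive equator crossings are 28.59/2 = 14.294° apart.

14.3°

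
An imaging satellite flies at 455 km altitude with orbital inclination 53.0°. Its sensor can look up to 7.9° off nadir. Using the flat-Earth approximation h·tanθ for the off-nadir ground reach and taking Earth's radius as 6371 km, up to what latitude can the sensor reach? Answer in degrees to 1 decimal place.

For a prograde orbit the ground track reaches latitude ±i = ±53.0°.
Sensor half-swath on the ground ≈ 455·tan(7.9°) = 63 km = 0.57° of latitude.
Maximum observable latitude ≈ 53.0 + 0.57 = 53.6°.

53.6°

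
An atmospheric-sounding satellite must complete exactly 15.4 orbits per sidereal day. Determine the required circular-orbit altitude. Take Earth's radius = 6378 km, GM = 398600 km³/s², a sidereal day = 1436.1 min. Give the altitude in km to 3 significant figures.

Required period T = 86166 / 15.4 = 5595.2 s.
From T = 2π√(a³/μ): a = (μ T²/4π²)^(1/3) = (398600 × 5595.2² / 4π²)^(1/3) = 6812 km.
Altitude h = a − R = 6812 − 6378 = 434 km.

434 km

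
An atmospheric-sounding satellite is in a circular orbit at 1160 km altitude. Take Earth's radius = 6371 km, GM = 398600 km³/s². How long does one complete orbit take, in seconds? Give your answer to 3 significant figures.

Semi-major axis a = 6371 + 1160 = 7531 km. Period T = 2π√(a³/μ) = 2π√(7531³/398600) = 6504.1 s = 108.40 min.

6500 seconds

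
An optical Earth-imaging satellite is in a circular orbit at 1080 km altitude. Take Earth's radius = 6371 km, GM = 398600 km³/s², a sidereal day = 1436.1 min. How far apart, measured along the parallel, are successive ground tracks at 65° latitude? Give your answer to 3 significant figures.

1260 km

Semi-major axis a = 6371 + 1080 = 7451 km. Period T = 2π√(a³/μ) = 2π√(7451³/398600) = 6400.8 s = 106.68 min.
Node shift per orbit = (6400.8/86166) × 360° = 26.74°.
Equatorial spacing = 26.74 × 111.2 km/° = 2974 km.
At 65° latitude, spacing = 2974 × cos(65°) = 1257 km.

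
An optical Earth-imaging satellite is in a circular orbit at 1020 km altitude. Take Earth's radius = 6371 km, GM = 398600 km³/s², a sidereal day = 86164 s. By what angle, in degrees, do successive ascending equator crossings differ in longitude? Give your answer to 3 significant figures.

Semi-major axis a = 6371 + 1020 = 7391 km. Period T = 2π√(a³/μ) = 2π√(7391³/398600) = 6323.6 s = 105.39 min.
During one orbit Earth rotates (6323.6 / 86164) × 360° = 26.42°.

26.4°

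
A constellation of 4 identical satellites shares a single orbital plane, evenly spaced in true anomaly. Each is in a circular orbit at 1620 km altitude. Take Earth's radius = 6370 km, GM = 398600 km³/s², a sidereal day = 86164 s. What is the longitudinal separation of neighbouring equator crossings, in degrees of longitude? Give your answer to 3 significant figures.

Semi-major axis a = 6370 + 1620 = 7990 km. Period T = 2π√(a³/μ) = 2π√(7990³/398600) = 7107.7 s = 118.46 min.
Single-satellite node shift = (7107.7/86164) × 360° = 29.70°.
With 4 satellites evenly phased, successive equator crossings are 29.70/4 = 7.424° apart.

7.42°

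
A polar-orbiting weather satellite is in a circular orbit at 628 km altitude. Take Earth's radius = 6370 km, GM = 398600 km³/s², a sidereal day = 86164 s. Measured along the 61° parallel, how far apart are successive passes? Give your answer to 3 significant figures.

Semi-major axis a = 6370 + 628 = 6998 km. Period T = 2π√(a³/μ) = 2π√(6998³/398600) = 5826.0 s = 97.10 min.
Node shift per orbit = (5826.0/86164) × 360° = 24.34°.
Equatorial spacing = 24.34 × 111.2 km/° = 2706 km.
At 61° latitude, spacing = 2706 × cos(61°) = 1312 km.

1310 km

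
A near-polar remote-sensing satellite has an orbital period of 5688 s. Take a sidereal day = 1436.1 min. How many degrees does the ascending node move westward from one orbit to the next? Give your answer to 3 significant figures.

23.8°

During one orbit Earth rotates (5688.0 / 86166) × 360° = 23.76°.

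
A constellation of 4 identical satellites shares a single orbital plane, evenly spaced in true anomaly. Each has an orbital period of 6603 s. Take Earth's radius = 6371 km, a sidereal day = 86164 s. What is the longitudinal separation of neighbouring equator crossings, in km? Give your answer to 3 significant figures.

767 km

Single-satellite node shift = (6603.0/86164) × 360° = 27.59°.
With 4 satellites evenly phased, successive equator crossings are 27.59/4 = 6.897° apart.
That is 6.897 × 111.2 = 767 km at the equator.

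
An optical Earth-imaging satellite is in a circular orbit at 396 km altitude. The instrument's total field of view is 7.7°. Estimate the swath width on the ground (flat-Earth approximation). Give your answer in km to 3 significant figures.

Half-angle = 7.7°/2 = 3.85°.
Swath width ≈ 2h·tan(θ/2) = 2 × 396 × tan(3.85°) = 53.3 km.

53.3 km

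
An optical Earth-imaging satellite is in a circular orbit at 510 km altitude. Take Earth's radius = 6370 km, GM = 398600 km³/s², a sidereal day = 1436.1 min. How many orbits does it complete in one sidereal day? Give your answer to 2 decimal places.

Semi-major axis a = 6370 + 510 = 6880 km. Period T = 2π√(a³/μ) = 2π√(6880³/398600) = 5679.3 s = 94.65 min.
Orbits per sidereal day = 86166 / 5679.3 = 15.172.

15.17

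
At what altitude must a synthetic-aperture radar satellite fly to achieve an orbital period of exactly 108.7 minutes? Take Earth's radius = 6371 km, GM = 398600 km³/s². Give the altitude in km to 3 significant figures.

1170 km

T = 108.7 min = 6522.0 s.
From T = 2π√(a³/μ): a = (μ T²/4π²)^(1/3) = (398600 × 6522.0² / 4π²)^(1/3) = 7545 km.
Altitude h = a − R = 7545 − 6371 = 1174 km.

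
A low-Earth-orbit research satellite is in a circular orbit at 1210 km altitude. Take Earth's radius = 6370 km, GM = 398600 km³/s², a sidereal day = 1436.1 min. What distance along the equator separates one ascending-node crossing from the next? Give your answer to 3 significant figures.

3050 km

Semi-major axis a = 6370 + 1210 = 7580 km. Period T = 2π√(a³/μ) = 2π√(7580³/398600) = 6567.7 s = 109.46 min.
During one orbit Earth rotates (6567.7 / 86166) × 360° = 27.44°.
At the equator that is 27.44° × (2π·6370/360) km/° = 27.44 × 111.2 = 3051 km.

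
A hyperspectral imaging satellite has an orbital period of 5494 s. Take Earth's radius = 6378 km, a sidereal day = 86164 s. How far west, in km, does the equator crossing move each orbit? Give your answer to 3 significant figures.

During one orbit Earth rotates (5494.0 / 86164) × 360° = 22.95°.
At the equator that is 22.95° × (2π·6378/360) km/° = 22.95 × 111.3 = 2555 km.

2560 km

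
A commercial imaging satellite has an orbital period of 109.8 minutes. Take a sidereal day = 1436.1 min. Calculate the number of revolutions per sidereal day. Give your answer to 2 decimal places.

T = 109.8 min = 6588.0 s.
Orbits per sidereal day = 86166 / 6588.0 = 13.079.

13.08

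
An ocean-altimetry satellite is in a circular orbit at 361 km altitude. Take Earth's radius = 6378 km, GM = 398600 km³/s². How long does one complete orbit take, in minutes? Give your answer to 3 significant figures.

Semi-major axis a = 6378 + 361 = 6739 km. Period T = 2π√(a³/μ) = 2π√(6739³/398600) = 5505.6 s = 91.76 min.

91.8 min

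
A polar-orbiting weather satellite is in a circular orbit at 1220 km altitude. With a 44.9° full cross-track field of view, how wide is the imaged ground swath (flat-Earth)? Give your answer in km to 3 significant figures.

1010 km

Half-angle = 44.9°/2 = 22.45°.
Swath width ≈ 2h·tan(θ/2) = 2 × 1220 × tan(22.45°) = 1008.2 km.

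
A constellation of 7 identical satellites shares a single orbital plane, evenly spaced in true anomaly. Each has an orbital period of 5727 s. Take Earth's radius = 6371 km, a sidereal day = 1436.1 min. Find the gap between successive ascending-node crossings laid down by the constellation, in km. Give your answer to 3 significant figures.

Single-satellite node shift = (5727.0/86166) × 360° = 23.93°.
With 7 satellites evenly phased, successive equator crossings are 23.93/7 = 3.418° apart.
That is 3.418 × 111.2 = 380 km at the equator.

380 km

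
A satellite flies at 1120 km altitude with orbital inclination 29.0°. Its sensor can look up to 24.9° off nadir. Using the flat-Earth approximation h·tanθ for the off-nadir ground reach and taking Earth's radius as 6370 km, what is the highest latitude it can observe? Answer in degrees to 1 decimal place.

33.7°

For a prograde orbit the ground track reaches latitude ±i = ±29.0°.
Sensor half-swath on the ground ≈ 1120·tan(24.9°) = 520 km = 4.68° of latitude.
Maximum observable latitude ≈ 29.0 + 4.68 = 33.7°.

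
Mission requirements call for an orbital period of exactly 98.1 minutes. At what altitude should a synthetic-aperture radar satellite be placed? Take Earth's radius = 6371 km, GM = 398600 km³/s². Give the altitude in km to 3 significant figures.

T = 98.1 min = 5886.0 s.
From T = 2π√(a³/μ): a = (μ T²/4π²)^(1/3) = (398600 × 5886.0² / 4π²)^(1/3) = 7046 km.
Altitude h = a − R = 7046 − 6371 = 675 km.

675 km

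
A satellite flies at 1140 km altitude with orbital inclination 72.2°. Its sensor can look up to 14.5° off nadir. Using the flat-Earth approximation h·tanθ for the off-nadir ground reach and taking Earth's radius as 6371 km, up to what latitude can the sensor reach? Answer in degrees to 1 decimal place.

74.9°

For a prograde orbit the ground track reaches latitude ±i = ±72.2°.
Sensor half-swath on the ground ≈ 1140·tan(14.5°) = 295 km = 2.65° of latitude.
Maximum observable latitude ≈ 72.2 + 2.65 = 74.9°.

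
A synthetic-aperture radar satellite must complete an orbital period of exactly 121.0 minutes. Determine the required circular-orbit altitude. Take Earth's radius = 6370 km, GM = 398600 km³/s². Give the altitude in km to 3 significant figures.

1730 km

T = 121.0 min = 7260.0 s.
From T = 2π√(a³/μ): a = (μ T²/4π²)^(1/3) = (398600 × 7260.0² / 4π²)^(1/3) = 8104 km.
Altitude h = a − R = 8104 − 6370 = 1734 km.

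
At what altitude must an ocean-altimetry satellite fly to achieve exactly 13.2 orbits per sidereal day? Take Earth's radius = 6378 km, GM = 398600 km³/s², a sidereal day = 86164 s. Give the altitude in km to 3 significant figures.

Required period T = 86164 / 13.2 = 6527.6 s.
From T = 2π√(a³/μ): a = (μ T²/4π²)^(1/3) = (398600 × 6527.6² / 4π²)^(1/3) = 7549 km.
Altitude h = a − R = 7549 − 6378 = 1171 km.

1170 km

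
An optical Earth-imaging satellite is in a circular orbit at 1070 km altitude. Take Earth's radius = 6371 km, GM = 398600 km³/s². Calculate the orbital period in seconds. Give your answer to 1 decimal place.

6387.9 seconds

Semi-major axis a = 6371 + 1070 = 7441 km. Period T = 2π√(a³/μ) = 2π√(7441³/398600) = 6387.9 s = 106.47 min.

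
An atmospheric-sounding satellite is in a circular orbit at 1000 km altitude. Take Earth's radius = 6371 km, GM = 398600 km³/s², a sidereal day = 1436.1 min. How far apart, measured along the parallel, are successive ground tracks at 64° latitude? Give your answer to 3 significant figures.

Semi-major axis a = 6371 + 1000 = 7371 km. Period T = 2π√(a³/μ) = 2π√(7371³/398600) = 6298.0 s = 104.97 min.
Node shift per orbit = (6298.0/86166) × 360° = 26.31°.
Equatorial spacing = 26.31 × 111.2 km/° = 2926 km.
At 64° latitude, spacing = 2926 × cos(64°) = 1283 km.

1280 km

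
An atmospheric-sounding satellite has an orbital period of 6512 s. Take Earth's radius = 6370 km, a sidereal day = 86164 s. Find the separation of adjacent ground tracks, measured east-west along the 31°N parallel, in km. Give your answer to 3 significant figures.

2590 km

Node shift per orbit = (6512.0/86164) × 360° = 27.21°.
Equatorial spacing = 27.21 × 111.2 km/° = 3025 km.
At 31° latitude, spacing = 3025 × cos(31°) = 2593 km.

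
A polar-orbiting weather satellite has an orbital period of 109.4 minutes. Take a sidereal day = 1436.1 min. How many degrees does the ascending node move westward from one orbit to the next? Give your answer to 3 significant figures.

T = 109.4 min = 6564.0 s.
During one orbit Earth rotates (6564.0 / 86166) × 360° = 27.42°.

27.4°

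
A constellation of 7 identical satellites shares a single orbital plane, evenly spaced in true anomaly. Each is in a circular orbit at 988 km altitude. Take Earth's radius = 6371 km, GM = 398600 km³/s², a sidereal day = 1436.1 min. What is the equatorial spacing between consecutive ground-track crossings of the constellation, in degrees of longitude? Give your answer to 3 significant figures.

Semi-major axis a = 6371 + 988 = 7359 km. Period T = 2π√(a³/μ) = 2π√(7359³/398600) = 6282.6 s = 104.71 min.
Single-satellite node shift = (6282.6/86166) × 360° = 26.25°.
With 7 satellites evenly phased, successive equator crossings are 26.25/7 = 3.750° apart.

3.75°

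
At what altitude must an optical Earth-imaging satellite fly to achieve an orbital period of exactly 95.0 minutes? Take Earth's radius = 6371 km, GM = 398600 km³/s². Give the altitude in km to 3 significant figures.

526 km

T = 95.0 min = 5700.0 s.
From T = 2π√(a³/μ): a = (μ T²/4π²)^(1/3) = (398600 × 5700.0² / 4π²)^(1/3) = 6897 km.
Altitude h = a − R = 6897 − 6371 = 526 km.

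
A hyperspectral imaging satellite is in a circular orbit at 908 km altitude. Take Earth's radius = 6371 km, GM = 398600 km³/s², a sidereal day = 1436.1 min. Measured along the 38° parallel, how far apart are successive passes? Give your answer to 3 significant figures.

Semi-major axis a = 6371 + 908 = 7279 km. Period T = 2π√(a³/μ) = 2π√(7279³/398600) = 6180.4 s = 103.01 min.
Node shift per orbit = (6180.4/86166) × 360° = 25.82°.
Equatorial spacing = 25.82 × 111.2 km/° = 2871 km.
At 38° latitude, spacing = 2871 × cos(38°) = 2263 km.

2260 km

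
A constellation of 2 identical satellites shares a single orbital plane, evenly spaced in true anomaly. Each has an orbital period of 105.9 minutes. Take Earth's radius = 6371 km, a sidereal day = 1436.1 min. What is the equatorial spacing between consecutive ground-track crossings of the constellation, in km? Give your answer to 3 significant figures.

T = 105.9 min = 6354.0 s.
Single-satellite node shift = (6354.0/86166) × 360° = 26.55°.
With 2 satellites evenly phased, successive equator crossings are 26.55/2 = 13.273° apart.
That is 13.273 × 111.2 = 1476 km at the equator.

1480 km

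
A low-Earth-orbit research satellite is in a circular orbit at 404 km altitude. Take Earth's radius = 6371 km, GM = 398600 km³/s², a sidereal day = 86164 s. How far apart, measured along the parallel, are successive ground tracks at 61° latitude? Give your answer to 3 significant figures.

Semi-major axis a = 6371 + 404 = 6775 km. Period T = 2π√(a³/μ) = 2π√(6775³/398600) = 5549.8 s = 92.50 min.
Node shift per orbit = (5549.8/86164) × 360° = 23.19°.
Equatorial spacing = 23.19 × 111.2 km/° = 2578 km.
At 61° latitude, spacing = 2578 × cos(61°) = 1250 km.

1250 km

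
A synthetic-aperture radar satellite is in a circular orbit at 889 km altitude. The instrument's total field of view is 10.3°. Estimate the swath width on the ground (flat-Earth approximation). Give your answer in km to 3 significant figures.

160 km

Half-angle = 10.3°/2 = 5.15°.
Swath width ≈ 2h·tan(θ/2) = 2 × 889 × tan(5.15°) = 160.2 km.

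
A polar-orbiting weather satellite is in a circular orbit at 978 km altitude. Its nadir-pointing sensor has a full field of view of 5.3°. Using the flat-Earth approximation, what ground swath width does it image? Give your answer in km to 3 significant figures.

90.5 km

Half-angle = 5.3°/2 = 2.65°.
Swath width ≈ 2h·tan(θ/2) = 2 × 978 × tan(2.65°) = 90.5 km.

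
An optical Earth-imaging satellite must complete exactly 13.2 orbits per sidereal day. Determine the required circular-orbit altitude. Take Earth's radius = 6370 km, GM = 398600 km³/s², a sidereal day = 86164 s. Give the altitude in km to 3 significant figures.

Required period T = 86164 / 13.2 = 6527.6 s.
From T = 2π√(a³/μ): a = (μ T²/4π²)^(1/3) = (398600 × 6527.6² / 4π²)^(1/3) = 7549 km.
Altitude h = a − R = 7549 − 6370 = 1179 km.

1180 km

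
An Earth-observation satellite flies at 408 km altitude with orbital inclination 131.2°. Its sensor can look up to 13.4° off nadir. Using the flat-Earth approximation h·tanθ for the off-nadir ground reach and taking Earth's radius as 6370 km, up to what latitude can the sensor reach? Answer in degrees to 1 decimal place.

49.7°

Retrograde orbit: the ground track reaches ±(180° − i) = ±(180 − 131.2) = ±48.8°.
Sensor half-swath on the ground ≈ 408·tan(13.4°) = 97 km = 0.87° of latitude.
Maximum observable latitude ≈ 48.8 + 0.87 = 49.7°.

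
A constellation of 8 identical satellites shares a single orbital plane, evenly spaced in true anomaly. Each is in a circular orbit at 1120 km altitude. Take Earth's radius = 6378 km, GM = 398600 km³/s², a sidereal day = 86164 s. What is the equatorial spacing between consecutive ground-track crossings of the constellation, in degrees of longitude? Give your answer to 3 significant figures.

3.37°

Semi-major axis a = 6378 + 1120 = 7498 km. Period T = 2π√(a³/μ) = 2π√(7498³/398600) = 6461.4 s = 107.69 min.
Single-satellite node shift = (6461.4/86164) × 360° = 27.00°.
With 8 satellites evenly phased, successive equator crossings are 27.00/8 = 3.375° apart.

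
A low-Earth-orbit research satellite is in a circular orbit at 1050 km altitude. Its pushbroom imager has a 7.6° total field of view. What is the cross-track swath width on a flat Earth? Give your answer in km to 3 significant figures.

139 km

Half-angle = 7.6°/2 = 3.8°.
Swath width ≈ 2h·tan(θ/2) = 2 × 1050 × tan(3.8°) = 139.5 km.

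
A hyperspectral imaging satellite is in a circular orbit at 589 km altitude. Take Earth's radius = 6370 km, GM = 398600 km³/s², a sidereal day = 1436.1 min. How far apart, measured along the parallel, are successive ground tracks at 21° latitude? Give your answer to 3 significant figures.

Semi-major axis a = 6370 + 589 = 6959 km. Period T = 2π√(a³/μ) = 2π√(6959³/398600) = 5777.4 s = 96.29 min.
Node shift per orbit = (5777.4/86166) × 360° = 24.14°.
Equatorial spacing = 24.14 × 111.2 km/° = 2684 km.
At 21° latitude, spacing = 2684 × cos(21°) = 2505 km.

2510 km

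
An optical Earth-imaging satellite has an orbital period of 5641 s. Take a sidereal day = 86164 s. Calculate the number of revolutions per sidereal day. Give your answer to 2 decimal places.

15.27

Orbits per sidereal day = 86164 / 5641.0 = 15.275.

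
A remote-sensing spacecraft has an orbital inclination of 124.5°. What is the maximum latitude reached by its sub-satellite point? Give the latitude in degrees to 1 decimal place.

Retrograde orbit: the ground track reaches ±(180° − i) = ±(180 − 124.5) = ±55.5°.

55.5°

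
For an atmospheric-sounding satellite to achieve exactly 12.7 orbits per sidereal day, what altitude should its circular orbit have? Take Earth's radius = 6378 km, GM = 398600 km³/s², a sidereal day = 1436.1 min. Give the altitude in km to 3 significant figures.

Required period T = 86166 / 12.7 = 6784.7 s.
From T = 2π√(a³/μ): a = (μ T²/4π²)^(1/3) = (398600 × 6784.7² / 4π²)^(1/3) = 7746 km.
Altitude h = a − R = 7746 − 6378 = 1368 km.

1370 km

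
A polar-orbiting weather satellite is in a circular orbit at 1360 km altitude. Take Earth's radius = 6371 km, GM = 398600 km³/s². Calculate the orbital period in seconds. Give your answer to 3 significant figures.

Semi-major axis a = 6371 + 1360 = 7731 km. Period T = 2π√(a³/μ) = 2π√(7731³/398600) = 6765.0 s = 112.75 min.

6760 seconds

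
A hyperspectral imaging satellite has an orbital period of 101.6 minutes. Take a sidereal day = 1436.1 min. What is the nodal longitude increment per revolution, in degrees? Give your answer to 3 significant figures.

25.5°

T = 101.6 min = 6096.0 s.
During one orbit Earth rotates (6096.0 / 86166) × 360° = 25.47°.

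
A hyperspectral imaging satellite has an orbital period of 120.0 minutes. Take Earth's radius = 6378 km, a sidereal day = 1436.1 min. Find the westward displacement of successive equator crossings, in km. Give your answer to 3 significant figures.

3350 km

T = 120.0 min = 7200.0 s.
During one orbit Earth rotates (7200.0 / 86166) × 360° = 30.08°.
At the equator that is 30.08° × (2π·6378/360) km/° = 30.08 × 111.3 = 3349 km.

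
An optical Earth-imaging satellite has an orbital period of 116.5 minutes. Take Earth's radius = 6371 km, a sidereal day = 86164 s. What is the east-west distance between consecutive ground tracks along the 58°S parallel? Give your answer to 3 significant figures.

1720 km

T = 116.5 min = 6990.0 s.
Node shift per orbit = (6990.0/86164) × 360° = 29.20°.
Equatorial spacing = 29.20 × 111.2 km/° = 3247 km.
At 58° latitude, spacing = 3247 × cos(58°) = 1721 km.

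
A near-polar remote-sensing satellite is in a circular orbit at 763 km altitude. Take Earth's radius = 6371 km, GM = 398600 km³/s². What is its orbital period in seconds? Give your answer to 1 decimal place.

5996.7 seconds

Semi-major axis a = 6371 + 763 = 7134 km. Period T = 2π√(a³/μ) = 2π√(7134³/398600) = 5996.7 s = 99.94 min.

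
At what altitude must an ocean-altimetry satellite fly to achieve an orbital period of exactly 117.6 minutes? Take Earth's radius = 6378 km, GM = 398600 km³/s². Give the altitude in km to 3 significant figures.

T = 117.6 min = 7056.0 s.
From T = 2π√(a³/μ): a = (μ T²/4π²)^(1/3) = (398600 × 7056.0² / 4π²)^(1/3) = 7951 km.
Altitude h = a − R = 7951 − 6378 = 1573 km.

1570 km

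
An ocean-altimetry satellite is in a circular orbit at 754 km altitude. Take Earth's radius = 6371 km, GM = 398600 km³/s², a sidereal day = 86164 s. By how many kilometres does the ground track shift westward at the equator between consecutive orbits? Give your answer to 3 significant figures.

Semi-major axis a = 6371 + 754 = 7125 km. Period T = 2π√(a³/μ) = 2π√(7125³/398600) = 5985.3 s = 99.76 min.
During one orbit Earth rotates (5985.3 / 86164) × 360° = 25.01°.
At the equator that is 25.01° × (2π·6371/360) km/° = 25.01 × 111.2 = 2781 km.

2780 km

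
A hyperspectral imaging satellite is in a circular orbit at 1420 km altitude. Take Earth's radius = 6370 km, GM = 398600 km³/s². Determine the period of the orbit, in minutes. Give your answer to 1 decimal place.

Semi-major axis a = 6370 + 1420 = 7790 km. Period T = 2π√(a³/μ) = 2π√(7790³/398600) = 6842.5 s = 114.04 min.

114.0 min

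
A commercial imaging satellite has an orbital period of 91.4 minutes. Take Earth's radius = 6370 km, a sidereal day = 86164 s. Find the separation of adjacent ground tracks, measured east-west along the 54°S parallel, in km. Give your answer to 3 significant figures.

1500 km

T = 91.4 min = 5484.0 s.
Node shift per orbit = (5484.0/86164) × 360° = 22.91°.
Equatorial spacing = 22.91 × 111.2 km/° = 2547 km.
At 54° latitude, spacing = 2547 × cos(54°) = 1497 km.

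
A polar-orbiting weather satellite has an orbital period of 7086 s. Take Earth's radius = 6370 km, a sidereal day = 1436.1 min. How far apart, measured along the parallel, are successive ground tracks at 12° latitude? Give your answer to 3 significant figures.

Node shift per orbit = (7086.0/86166) × 360° = 29.61°.
Equatorial spacing = 29.61 × 111.2 km/° = 3291 km.
At 12° latitude, spacing = 3291 × cos(12°) = 3220 km.

3220 km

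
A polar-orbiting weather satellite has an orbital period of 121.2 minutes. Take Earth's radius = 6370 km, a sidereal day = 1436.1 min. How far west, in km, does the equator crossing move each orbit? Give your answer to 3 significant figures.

T = 121.2 min = 7272.0 s.
During one orbit Earth rotates (7272.0 / 86166) × 360° = 30.38°.
At the equator that is 30.38° × (2π·6370/360) km/° = 30.38 × 111.2 = 3378 km.

3380 km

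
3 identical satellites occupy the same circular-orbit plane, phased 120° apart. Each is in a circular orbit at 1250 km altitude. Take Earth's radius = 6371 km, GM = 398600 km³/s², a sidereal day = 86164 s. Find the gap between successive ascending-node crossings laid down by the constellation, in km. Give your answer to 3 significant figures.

1030 km

Semi-major axis a = 6371 + 1250 = 7621 km. Period T = 2π√(a³/μ) = 2π√(7621³/398600) = 6621.1 s = 110.35 min.
Single-satellite node shift = (6621.1/86164) × 360° = 27.66°.
With 3 satellites evenly phased, successive equator crossings are 27.66/3 = 9.221° apart.
That is 9.221 × 111.2 = 1025 km at the equator.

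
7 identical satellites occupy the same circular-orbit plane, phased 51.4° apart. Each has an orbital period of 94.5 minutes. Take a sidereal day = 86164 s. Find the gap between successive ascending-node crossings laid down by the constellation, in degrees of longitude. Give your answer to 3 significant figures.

T = 94.5 min = 5670.0 s.
Single-satellite node shift = (5670.0/86164) × 360° = 23.69°.
With 7 satellites evenly phased, successive equator crossings are 23.69/7 = 3.384° apart.

3.38°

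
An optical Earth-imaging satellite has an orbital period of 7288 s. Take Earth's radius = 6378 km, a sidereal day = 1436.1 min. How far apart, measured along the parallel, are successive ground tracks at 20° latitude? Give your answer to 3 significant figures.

Node shift per orbit = (7288.0/86166) × 360° = 30.45°.
Equatorial spacing = 30.45 × 111.3 km/° = 3390 km.
At 20° latitude, spacing = 3390 × cos(20°) = 3185 km.

3190 km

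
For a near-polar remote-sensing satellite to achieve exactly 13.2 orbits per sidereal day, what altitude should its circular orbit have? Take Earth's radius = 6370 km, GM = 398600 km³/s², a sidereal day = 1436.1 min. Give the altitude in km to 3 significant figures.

1180 km

Required period T = 86166 / 13.2 = 6527.7 s.
From T = 2π√(a³/μ): a = (μ T²/4π²)^(1/3) = (398600 × 6527.7² / 4π²)^(1/3) = 7549 km.
Altitude h = a − R = 7549 − 6370 = 1179 km.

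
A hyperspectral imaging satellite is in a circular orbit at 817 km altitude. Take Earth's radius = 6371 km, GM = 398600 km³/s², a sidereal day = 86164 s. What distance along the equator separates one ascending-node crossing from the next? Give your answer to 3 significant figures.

Semi-major axis a = 6371 + 817 = 7188 km. Period T = 2π√(a³/μ) = 2π√(7188³/398600) = 6064.9 s = 101.08 min.
During one orbit Earth rotates (6064.9 / 86164) × 360° = 25.34°.
At the equator that is 25.34° × (2π·6371/360) km/° = 25.34 × 111.2 = 2818 km.

2820 km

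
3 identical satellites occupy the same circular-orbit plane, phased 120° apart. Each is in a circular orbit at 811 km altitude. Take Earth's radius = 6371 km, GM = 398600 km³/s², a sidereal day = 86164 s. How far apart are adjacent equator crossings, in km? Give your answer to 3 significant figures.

Semi-major axis a = 6371 + 811 = 7182 km. Period T = 2π√(a³/μ) = 2π√(7182³/398600) = 6057.3 s = 100.96 min.
Single-satellite node shift = (6057.3/86164) × 360° = 25.31°.
With 3 satellites evenly phased, successive equator crossings are 25.31/3 = 8.436° apart.
That is 8.436 × 111.2 = 938 km at the equator.

938 km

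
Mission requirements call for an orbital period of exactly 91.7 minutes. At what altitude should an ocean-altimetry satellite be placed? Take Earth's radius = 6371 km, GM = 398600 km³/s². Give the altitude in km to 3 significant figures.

T = 91.7 min = 5502.0 s.
From T = 2π√(a³/μ): a = (μ T²/4π²)^(1/3) = (398600 × 5502.0² / 4π²)^(1/3) = 6736 km.
Altitude h = a − R = 6736 − 6371 = 365 km.

365 km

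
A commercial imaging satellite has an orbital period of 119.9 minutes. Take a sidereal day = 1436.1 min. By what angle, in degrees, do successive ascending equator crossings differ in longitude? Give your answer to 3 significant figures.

30.1°

T = 119.9 min = 7194.0 s.
During one orbit Earth rotates (7194.0 / 86166) × 360° = 30.06°.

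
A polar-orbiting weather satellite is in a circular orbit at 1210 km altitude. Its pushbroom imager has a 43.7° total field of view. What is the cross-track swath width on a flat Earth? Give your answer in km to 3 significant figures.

Half-angle = 43.7°/2 = 21.85°.
Swath width ≈ 2h·tan(θ/2) = 2 × 1210 × tan(21.85°) = 970.4 km.

970 km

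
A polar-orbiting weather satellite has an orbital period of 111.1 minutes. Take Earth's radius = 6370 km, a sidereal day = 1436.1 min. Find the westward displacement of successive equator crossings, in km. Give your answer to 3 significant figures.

3100 km

T = 111.1 min = 6666.0 s.
During one orbit Earth rotates (6666.0 / 86166) × 360° = 27.85°.
At the equator that is 27.85° × (2π·6370/360) km/° = 27.85 × 111.2 = 3096 km.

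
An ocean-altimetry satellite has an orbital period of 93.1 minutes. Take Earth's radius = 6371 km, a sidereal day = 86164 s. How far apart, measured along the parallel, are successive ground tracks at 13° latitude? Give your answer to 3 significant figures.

T = 93.1 min = 5586.0 s.
Node shift per orbit = (5586.0/86164) × 360° = 23.34°.
Equatorial spacing = 23.34 × 111.2 km/° = 2595 km.
At 13° latitude, spacing = 2595 × cos(13°) = 2529 km.

2530 km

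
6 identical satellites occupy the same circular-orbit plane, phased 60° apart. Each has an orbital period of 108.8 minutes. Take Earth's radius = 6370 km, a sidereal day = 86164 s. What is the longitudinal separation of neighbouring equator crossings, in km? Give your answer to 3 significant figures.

T = 108.8 min = 6528.0 s.
Single-satellite node shift = (6528.0/86164) × 360° = 27.27°.
With 6 satellites evenly phased, successive equator crossings are 27.27/6 = 4.546° apart.
That is 4.546 × 111.2 = 505 km at the equator.

505 km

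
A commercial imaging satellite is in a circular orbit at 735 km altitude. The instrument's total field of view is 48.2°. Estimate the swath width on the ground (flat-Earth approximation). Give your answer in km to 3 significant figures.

658 km

Half-angle = 48.2°/2 = 24.1°.
Swath width ≈ 2h·tan(θ/2) = 2 × 735 × tan(24.1°) = 657.6 km.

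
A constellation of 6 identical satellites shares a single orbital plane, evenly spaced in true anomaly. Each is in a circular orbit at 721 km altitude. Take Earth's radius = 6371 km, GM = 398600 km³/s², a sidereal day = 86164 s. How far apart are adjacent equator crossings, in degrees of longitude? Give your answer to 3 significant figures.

Semi-major axis a = 6371 + 721 = 7092 km. Period T = 2π√(a³/μ) = 2π√(7092³/398600) = 5943.8 s = 99.06 min.
Single-satellite node shift = (5943.8/86164) × 360° = 24.83°.
With 6 satellites evenly phased, successive equator crossings are 24.83/6 = 4.139° apart.

4.14°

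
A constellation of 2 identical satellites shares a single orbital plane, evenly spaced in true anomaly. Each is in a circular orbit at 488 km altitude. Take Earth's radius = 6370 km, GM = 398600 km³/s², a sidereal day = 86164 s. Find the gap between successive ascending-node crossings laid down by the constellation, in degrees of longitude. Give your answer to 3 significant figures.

11.8°

Semi-major axis a = 6370 + 488 = 6858 km. Period T = 2π√(a³/μ) = 2π√(6858³/398600) = 5652.1 s = 94.20 min.
Single-satellite node shift = (5652.1/86164) × 360° = 23.61°.
With 2 satellites evenly phased, successive equator crossings are 23.61/2 = 11.807° apart.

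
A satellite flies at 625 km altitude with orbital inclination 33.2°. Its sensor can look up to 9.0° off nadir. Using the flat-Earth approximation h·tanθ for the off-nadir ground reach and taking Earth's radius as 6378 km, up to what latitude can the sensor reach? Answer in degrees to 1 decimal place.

For a prograde orbit the ground track reaches latitude ±i = ±33.2°.
Sensor half-swath on the ground ≈ 625·tan(9.0°) = 99 km = 0.89° of latitude.
Maximum observable latitude ≈ 33.2 + 0.89 = 34.1°.

34.1°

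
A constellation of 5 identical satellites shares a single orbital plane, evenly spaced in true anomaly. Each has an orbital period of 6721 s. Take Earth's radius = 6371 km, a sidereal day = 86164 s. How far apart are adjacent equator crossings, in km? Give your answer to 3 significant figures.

624 km

Single-satellite node shift = (6721.0/86164) × 360° = 28.08°.
With 5 satellites evenly phased, successive equator crossings are 28.08/5 = 5.616° apart.
That is 5.616 × 111.2 = 624 km at the equator.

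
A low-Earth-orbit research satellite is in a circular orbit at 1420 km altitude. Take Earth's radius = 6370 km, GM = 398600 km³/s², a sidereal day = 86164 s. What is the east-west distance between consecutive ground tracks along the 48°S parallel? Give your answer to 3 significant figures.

2130 km

Semi-major axis a = 6370 + 1420 = 7790 km. Period T = 2π√(a³/μ) = 2π√(7790³/398600) = 6842.5 s = 114.04 min.
Node shift per orbit = (6842.5/86164) × 360° = 28.59°.
Equatorial spacing = 28.59 × 111.2 km/° = 3178 km.
At 48° latitude, spacing = 3178 × cos(48°) = 2127 km.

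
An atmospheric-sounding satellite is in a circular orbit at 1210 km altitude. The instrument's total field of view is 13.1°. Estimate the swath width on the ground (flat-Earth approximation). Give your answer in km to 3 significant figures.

278 km

Half-angle = 13.1°/2 = 6.55°.
Swath width ≈ 2h·tan(θ/2) = 2 × 1210 × tan(6.55°) = 277.9 km.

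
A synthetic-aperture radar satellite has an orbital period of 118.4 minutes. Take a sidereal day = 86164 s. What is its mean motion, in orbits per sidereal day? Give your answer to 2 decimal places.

T = 118.4 min = 7104.0 s.
Orbits per sidereal day = 86164 / 7104.0 = 12.129.

12.13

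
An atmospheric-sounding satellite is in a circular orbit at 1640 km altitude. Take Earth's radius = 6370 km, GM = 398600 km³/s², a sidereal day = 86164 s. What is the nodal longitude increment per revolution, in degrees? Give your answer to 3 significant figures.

29.8°

Semi-major axis a = 6370 + 1640 = 8010 km. Period T = 2π√(a³/μ) = 2π√(8010³/398600) = 7134.4 s = 118.91 min.
During one orbit Earth rotates (7134.4 / 86164) × 360° = 29.81°.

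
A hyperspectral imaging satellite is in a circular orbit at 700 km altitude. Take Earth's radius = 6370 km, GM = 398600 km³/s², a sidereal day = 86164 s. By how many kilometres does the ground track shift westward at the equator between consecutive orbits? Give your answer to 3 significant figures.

Semi-major axis a = 6370 + 700 = 7070 km. Period T = 2π√(a³/μ) = 2π√(7070³/398600) = 5916.2 s = 98.60 min.
During one orbit Earth rotates (5916.2 / 86164) × 360° = 24.72°.
At the equator that is 24.72° × (2π·6370/360) km/° = 24.72 × 111.2 = 2748 km.

2750 km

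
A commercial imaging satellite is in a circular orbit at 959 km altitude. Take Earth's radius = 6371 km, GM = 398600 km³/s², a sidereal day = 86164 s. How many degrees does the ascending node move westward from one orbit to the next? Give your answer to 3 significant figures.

Semi-major axis a = 6371 + 959 = 7330 km. Period T = 2π√(a³/μ) = 2π√(7330³/398600) = 6245.5 s = 104.09 min.
During one orbit Earth rotates (6245.5 / 86164) × 360° = 26.09°.

26.1°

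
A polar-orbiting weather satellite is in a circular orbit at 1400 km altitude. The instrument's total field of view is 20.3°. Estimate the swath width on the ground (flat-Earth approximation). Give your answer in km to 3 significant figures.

501 km

Half-angle = 20.3°/2 = 10.15°.
Swath width ≈ 2h·tan(θ/2) = 2 × 1400 × tan(10.15°) = 501.3 km.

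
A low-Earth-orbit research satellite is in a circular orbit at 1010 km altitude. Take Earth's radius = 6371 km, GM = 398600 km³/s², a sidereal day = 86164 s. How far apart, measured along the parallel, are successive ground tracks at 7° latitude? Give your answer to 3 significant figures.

Semi-major axis a = 6371 + 1010 = 7381 km. Period T = 2π√(a³/μ) = 2π√(7381³/398600) = 6310.8 s = 105.18 min.
Node shift per orbit = (6310.8/86164) × 360° = 26.37°.
Equatorial spacing = 26.37 × 111.2 km/° = 2932 km.
At 7° latitude, spacing = 2932 × cos(7°) = 2910 km.

2910 km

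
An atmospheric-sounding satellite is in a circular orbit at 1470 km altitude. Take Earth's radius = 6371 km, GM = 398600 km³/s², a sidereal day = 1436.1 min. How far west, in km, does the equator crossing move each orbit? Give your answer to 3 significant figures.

3210 km

Semi-major axis a = 6371 + 1470 = 7841 km. Period T = 2π√(a³/μ) = 2π√(7841³/398600) = 6909.8 s = 115.16 min.
During one orbit Earth rotates (6909.8 / 86166) × 360° = 28.87°.
At the equator that is 28.87° × (2π·6371/360) km/° = 28.87 × 111.2 = 3210 km.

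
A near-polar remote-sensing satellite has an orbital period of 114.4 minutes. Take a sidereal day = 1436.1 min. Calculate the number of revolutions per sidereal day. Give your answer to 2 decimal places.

T = 114.4 min = 6864.0 s.
Orbits per sidereal day = 86166 / 6864.0 = 12.553.

12.55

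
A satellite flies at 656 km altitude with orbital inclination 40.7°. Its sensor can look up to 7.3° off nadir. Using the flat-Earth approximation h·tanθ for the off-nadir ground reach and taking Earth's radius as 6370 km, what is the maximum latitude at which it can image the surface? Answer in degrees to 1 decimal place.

For a prograde orbit the ground track reaches latitude ±i = ±40.7°.
Sensor half-swath on the ground ≈ 656·tan(7.3°) = 84 km = 0.76° of latitude.
Maximum observable latitude ≈ 40.7 + 0.76 = 41.5°.

41.5°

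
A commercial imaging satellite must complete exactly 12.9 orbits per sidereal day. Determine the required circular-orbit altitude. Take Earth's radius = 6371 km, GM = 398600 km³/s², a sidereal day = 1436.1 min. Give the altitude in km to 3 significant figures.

Required period T = 86166 / 12.9 = 6679.5 s.
From T = 2π√(a³/μ): a = (μ T²/4π²)^(1/3) = (398600 × 6679.5² / 4π²)^(1/3) = 7666 km.
Altitude h = a − R = 7666 − 6371 = 1295 km.

1290 km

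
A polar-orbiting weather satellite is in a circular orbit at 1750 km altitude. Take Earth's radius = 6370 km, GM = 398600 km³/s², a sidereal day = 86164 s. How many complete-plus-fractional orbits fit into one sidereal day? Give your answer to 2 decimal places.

11.83

Semi-major axis a = 6370 + 1750 = 8120 km. Period T = 2π√(a³/μ) = 2π√(8120³/398600) = 7281.9 s = 121.37 min.
Orbits per sidereal day = 86164 / 7281.9 = 11.833.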